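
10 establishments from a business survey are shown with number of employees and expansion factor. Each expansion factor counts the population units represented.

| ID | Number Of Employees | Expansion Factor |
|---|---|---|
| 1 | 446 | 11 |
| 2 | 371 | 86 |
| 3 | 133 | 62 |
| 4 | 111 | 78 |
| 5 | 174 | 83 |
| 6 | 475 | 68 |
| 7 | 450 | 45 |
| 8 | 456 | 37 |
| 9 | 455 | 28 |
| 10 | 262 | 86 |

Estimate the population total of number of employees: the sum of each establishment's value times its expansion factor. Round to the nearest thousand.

Weighted total = 446×11 + 371×86 + 133×62 + 111×78 + 174×83 + 475×68 + 450×45 + 456×37 + 455×28 + 262×86
  = 4906 + 31906 + 8246 + 8658 + 14442 + 32300 + 20250 + 16872 + 12740 + 22532 = 172852

173000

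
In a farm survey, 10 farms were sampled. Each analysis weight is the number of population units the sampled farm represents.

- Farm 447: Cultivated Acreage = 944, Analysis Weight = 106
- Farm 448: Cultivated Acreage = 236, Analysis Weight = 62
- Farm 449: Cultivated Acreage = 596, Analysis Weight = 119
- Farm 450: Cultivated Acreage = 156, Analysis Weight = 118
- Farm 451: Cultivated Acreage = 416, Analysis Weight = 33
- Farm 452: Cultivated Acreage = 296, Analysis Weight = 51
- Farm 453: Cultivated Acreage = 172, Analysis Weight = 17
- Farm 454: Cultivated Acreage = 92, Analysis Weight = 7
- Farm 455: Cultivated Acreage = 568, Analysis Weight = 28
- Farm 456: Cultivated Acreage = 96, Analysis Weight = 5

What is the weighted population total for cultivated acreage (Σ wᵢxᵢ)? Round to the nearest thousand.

253000

Weighted total = 944×106 + 236×62 + 596×119 + 156×118 + 416×33 + 296×51 + 172×17 + 92×7 + 568×28 + 96×5
  = 100064 + 14632 + 70924 + 18408 + 13728 + 15096 + 2924 + 644 + 15904 + 480 = 252804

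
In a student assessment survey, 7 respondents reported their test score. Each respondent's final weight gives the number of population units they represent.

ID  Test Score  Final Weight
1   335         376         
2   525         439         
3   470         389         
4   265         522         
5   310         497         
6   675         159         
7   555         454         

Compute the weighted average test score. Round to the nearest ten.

Weighted sum = 335×376 + 525×439 + 470×389 + 265×522 + 310×497 + 675×159 + 555×454
  = 1190960
Sum of weights = 376 + 439 + 389 + 522 + 497 + 159 + 454 = 2836
Weighted mean = 1190960 / 2836 = 419.94358

420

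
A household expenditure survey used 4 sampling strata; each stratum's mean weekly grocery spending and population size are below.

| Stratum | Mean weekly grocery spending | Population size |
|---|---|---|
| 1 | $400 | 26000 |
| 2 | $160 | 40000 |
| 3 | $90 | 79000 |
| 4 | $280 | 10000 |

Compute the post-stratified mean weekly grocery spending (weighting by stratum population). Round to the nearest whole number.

Σ Nₕ·x̄ₕ = 26710000
Σ Nₕ = 26000 + 40000 + 79000 + 10000 = 155000
Overall mean = 26710000 / 155000 = 172.32258

172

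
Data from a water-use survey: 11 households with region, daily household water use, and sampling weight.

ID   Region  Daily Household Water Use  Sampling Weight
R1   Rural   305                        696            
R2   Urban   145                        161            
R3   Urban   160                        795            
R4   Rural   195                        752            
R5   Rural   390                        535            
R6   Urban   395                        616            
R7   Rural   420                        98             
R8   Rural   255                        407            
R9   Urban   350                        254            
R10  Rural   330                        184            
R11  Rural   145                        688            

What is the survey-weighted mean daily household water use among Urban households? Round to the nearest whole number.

264

Urban rows: R2, R3, R6, R9
Weighted sum = 145×161 + 160×795 + 395×616 + 350×254
  = 23345 + 127200 + 243320 + 88900 = 482765
Sum of weights = 161 + 795 + 616 + 254 = 1826
Weighted mean = 482765 / 1826 = 264.3839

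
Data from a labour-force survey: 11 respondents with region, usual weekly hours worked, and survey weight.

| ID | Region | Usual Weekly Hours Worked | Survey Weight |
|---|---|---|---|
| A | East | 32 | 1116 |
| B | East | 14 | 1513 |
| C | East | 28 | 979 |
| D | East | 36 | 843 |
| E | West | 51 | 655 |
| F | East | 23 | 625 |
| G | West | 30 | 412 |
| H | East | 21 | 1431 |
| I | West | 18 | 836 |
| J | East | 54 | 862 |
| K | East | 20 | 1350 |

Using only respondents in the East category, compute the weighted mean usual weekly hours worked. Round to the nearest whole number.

27

East rows: A, B, C, D, F, H, J, K
Weighted sum = 232628
Sum of weights = 1116 + 1513 + 979 + 843 + 625 + 1431 + 862 + 1350 = 8719
Weighted mean = 232628 / 8719 = 26.680583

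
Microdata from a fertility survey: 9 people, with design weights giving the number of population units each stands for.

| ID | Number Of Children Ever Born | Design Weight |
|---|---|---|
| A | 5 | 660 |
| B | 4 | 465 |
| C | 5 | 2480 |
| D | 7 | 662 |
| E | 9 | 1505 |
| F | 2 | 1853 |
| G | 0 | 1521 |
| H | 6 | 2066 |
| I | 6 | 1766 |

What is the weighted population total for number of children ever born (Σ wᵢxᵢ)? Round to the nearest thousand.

Weighted total = 5×660 + 4×465 + 5×2480 + 7×662 + 9×1505 + 2×1853 + 0×1521 + 6×2066 + 6×1766
  = 62437

62000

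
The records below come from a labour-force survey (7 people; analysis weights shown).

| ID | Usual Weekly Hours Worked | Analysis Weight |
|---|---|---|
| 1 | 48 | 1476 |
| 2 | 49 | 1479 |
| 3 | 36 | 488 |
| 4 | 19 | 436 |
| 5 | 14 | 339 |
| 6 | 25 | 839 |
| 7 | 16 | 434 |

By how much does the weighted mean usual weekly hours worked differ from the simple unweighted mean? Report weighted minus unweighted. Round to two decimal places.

7.19

Unweighted sum = 48 + 49 + 36 + 19 + 14 + 25 + 16 = 207
Unweighted mean = 207 / 7 = 29.571429
Weighted sum = 48×1476 + 49×1479 + 36×488 + 19×436 + 14×339 + 25×839 + 16×434
  = 201836
Sum of weights = 5491
Weighted mean = 201836 / 5491 = 36.757603
Difference (weighted minus unweighted) = 7.1861748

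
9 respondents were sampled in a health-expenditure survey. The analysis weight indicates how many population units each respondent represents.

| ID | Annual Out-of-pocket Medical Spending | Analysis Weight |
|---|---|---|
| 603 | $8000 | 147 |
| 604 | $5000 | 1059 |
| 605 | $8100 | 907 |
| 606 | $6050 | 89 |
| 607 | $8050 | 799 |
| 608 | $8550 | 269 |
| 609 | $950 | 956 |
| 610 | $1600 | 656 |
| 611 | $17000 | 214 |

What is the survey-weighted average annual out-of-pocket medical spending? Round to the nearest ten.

Weighted sum = 28683850
Sum of weights = 147 + 1059 + 907 + 89 + 799 + 269 + 956 + 656 + 214 = 5096
Weighted mean = 28683850 / 5096 = 5628.699

5630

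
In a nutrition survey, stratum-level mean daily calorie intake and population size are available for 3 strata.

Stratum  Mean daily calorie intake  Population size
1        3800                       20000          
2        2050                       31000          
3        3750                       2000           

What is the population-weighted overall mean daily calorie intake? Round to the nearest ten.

Σ Nₕ·x̄ₕ = 147050000
Σ Nₕ = 20000 + 31000 + 2000 = 53000
Overall mean = 147050000 / 53000 = 2774.5283

2770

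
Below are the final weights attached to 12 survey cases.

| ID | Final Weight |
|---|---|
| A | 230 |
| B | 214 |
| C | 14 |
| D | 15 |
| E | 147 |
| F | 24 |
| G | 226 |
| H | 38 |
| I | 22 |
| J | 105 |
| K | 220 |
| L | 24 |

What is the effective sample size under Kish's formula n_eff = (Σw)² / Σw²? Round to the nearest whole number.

Σ wᵢ = 230 + 214 + 14 + 15 + 147 + 24 + 226 + 38 + 22 + 105 + 220 + 24 = 1279
Σ wᵢ² = 234307
n_eff = 1279² / 234307 = 1635841 / 234307 = 6.9816139

7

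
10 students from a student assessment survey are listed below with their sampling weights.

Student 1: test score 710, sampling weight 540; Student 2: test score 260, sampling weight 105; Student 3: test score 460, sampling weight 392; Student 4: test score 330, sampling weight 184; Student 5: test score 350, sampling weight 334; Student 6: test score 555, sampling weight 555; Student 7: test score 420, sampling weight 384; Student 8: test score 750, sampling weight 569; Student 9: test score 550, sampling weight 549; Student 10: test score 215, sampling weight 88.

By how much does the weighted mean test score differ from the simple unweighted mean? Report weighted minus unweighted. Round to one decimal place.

Unweighted sum = 710 + 260 + 460 + 330 + 350 + 555 + 420 + 750 + 550 + 215 = 4600
Unweighted mean = 4600 / 10 = 460
Weighted sum = 710×540 + 260×105 + 460×392 + 330×184 + 350×334 + 555×555 + 420×384 + 750×569 + 550×549 + 215×88
  = 383400 + 27300 + 180320 + 60720 + 116900 + 308025 + 161280 + 426750 + 301950 + 18920 = 1985565
Sum of weights = 540 + 105 + 392 + 184 + 334 + 555 + 384 + 569 + 549 + 88 = 3700
Weighted mean = 1985565 / 3700 = 536.63919
Difference (weighted minus unweighted) = 76.639189

76.6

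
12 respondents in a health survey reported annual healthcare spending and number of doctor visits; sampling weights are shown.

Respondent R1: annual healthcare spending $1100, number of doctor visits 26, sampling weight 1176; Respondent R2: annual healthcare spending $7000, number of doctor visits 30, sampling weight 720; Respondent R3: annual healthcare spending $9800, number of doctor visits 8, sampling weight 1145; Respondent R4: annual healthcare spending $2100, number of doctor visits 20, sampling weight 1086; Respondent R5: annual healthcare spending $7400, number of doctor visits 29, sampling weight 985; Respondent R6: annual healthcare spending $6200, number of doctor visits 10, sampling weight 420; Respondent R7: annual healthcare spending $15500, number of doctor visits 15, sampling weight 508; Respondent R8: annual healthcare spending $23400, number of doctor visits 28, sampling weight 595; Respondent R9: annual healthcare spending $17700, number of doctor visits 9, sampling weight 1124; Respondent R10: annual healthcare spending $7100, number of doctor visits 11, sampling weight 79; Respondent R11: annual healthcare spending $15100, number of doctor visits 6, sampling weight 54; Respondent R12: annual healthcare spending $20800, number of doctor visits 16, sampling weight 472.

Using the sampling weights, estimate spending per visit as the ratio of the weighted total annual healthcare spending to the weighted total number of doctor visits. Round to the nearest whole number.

Σ wᵢ·y = 1100×1176 + 7000×720 + 9800×1145 + 2100×1086 + 7400×985 + 6200×420 + 15500×508 + 23400×595 + 17700×1124 + 7100×79 + 15100×54 + 20800×472
  = 1293600 + 5040000 + 11221000 + 2280600 + 7289000 + 2604000 + 7874000 + 13923000 + 19894800 + 560900 + 815400 + 9817600 = 82613900
Σ wᵢ·x = 26×1176 + 30×720 + 8×1145 + 20×1086 + 29×985 + 10×420 + 15×508 + 28×595 + 9×1124 + 11×79 + 6×54 + 16×472
  = 30576 + 21600 + 9160 + 21720 + 28565 + 4200 + 7620 + 16660 + 10116 + 869 + 324 + 7552 = 158962
Ratio = 82613900 / 158962 = 519.70848

520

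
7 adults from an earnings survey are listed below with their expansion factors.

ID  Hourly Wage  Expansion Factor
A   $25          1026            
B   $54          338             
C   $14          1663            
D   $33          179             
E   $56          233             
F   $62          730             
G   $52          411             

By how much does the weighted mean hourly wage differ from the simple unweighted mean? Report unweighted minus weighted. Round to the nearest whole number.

9

Unweighted sum = 296
Unweighted mean = 296 / 7 = 42.285714
Weighted sum = 25×1026 + 54×338 + 14×1663 + 33×179 + 56×233 + 62×730 + 52×411
  = 25650 + 18252 + 23282 + 5907 + 13048 + 45260 + 21372 = 152771
Sum of weights = 4580
Weighted mean = 152771 / 4580 = 33.356114
Difference (unweighted minus weighted) = 8.9296007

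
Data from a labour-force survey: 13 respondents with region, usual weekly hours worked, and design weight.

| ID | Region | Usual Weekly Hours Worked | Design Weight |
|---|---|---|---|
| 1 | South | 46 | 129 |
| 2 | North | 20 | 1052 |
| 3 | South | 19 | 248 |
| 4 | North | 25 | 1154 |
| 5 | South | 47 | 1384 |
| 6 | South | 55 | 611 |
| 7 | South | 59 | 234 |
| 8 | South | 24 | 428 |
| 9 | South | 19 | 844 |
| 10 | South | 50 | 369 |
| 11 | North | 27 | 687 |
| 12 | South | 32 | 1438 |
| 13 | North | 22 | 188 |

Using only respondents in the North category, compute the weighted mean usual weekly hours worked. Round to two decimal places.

23.56

North rows: 2, 4, 11, 13
Weighted sum = 20×1052 + 25×1154 + 27×687 + 22×188
  = 21040 + 28850 + 18549 + 4136 = 72575
Sum of weights = 1052 + 1154 + 687 + 188 = 3081
Weighted mean = 72575 / 3081 = 23.555664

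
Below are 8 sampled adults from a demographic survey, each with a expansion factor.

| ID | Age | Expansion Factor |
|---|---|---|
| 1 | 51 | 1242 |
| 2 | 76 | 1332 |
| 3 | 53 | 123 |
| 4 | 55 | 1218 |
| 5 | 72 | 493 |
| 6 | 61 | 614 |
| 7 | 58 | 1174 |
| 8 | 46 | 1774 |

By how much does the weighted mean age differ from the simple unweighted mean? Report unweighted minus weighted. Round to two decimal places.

Unweighted sum = 472
Unweighted mean = 472 / 8 = 59
Weighted sum = 51×1242 + 76×1332 + 53×123 + 55×1218 + 72×493 + 61×614 + 58×1174 + 46×1774
  = 63342 + 101232 + 6519 + 66990 + 35496 + 37454 + 68092 + 81604 = 460729
Sum of weights = 7970
Weighted mean = 460729 / 7970 = 57.807905
Difference (unweighted minus weighted) = 1.1920954

1.19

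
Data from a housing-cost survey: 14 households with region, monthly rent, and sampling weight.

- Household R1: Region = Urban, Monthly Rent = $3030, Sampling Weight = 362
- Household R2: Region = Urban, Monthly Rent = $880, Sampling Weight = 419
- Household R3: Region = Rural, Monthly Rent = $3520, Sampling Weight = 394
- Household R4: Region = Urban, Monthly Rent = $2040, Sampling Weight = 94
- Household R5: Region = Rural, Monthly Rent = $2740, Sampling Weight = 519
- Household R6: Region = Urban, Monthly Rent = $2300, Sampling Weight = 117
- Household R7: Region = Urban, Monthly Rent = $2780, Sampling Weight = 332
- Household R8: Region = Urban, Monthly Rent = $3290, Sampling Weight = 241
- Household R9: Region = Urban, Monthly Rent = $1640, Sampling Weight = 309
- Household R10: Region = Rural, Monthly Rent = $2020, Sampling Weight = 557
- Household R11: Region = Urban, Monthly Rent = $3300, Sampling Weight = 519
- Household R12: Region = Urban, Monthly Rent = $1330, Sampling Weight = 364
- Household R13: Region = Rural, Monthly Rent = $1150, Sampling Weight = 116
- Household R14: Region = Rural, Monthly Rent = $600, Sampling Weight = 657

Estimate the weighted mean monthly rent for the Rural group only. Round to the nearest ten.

Rural rows: R3, R5, R10, R13, R14
Weighted sum = 3520×394 + 2740×519 + 2020×557 + 1150×116 + 600×657
  = 1386880 + 1422060 + 1125140 + 133400 + 394200 = 4461680
Sum of weights = 394 + 519 + 557 + 116 + 657 = 2243
Weighted mean = 4461680 / 2243 = 1989.1574

1990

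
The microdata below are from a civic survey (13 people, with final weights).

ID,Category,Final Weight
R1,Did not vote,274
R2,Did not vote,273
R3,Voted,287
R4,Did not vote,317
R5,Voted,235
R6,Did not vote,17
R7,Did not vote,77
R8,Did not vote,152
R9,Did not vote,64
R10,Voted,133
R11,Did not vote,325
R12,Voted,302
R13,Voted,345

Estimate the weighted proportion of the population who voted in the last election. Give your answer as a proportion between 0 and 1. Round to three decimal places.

0.465

Sum of weights for 'Voted' = 287 + 235 + 133 + 302 + 345 = 1302
Total weight = 2801
Weighted proportion = 1302 / 2801 = 0.46483399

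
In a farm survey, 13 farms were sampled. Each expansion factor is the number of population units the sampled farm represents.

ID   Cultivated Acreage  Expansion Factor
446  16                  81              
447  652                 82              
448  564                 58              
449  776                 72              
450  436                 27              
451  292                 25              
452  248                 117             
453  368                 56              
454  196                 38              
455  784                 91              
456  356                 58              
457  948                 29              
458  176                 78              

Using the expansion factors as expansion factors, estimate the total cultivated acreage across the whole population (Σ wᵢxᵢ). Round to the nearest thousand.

Weighted total = 352700

353000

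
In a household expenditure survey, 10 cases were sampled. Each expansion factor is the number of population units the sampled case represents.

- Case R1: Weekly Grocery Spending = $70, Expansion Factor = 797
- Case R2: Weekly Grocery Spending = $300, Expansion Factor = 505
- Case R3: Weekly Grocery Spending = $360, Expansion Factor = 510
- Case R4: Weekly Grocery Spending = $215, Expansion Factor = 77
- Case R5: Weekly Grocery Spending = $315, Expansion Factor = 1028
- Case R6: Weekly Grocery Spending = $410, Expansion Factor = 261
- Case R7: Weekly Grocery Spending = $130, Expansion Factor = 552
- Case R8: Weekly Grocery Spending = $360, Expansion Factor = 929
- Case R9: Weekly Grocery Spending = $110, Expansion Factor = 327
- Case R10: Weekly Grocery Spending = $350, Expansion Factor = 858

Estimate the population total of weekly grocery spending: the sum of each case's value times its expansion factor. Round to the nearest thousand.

1581000

Weighted total = 70×797 + 300×505 + 360×510 + 215×77 + 315×1028 + 410×261 + 130×552 + 360×929 + 110×327 + 350×858
  = 1580745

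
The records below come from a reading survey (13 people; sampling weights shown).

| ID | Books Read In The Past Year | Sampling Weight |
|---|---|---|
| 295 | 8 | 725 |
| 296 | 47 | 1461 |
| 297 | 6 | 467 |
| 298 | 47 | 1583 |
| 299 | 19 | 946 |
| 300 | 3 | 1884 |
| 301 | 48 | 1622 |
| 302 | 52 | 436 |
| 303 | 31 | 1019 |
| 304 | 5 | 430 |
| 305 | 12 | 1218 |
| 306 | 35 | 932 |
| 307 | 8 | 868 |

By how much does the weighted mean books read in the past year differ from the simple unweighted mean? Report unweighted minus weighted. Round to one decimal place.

-2.1

Unweighted sum = 321
Unweighted mean = 321 / 13 = 24.692308
Weighted sum = 363743
Sum of weights = 13591
Weighted mean = 363743 / 13591 = 26.76352
Difference (unweighted minus weighted) = -2.0712123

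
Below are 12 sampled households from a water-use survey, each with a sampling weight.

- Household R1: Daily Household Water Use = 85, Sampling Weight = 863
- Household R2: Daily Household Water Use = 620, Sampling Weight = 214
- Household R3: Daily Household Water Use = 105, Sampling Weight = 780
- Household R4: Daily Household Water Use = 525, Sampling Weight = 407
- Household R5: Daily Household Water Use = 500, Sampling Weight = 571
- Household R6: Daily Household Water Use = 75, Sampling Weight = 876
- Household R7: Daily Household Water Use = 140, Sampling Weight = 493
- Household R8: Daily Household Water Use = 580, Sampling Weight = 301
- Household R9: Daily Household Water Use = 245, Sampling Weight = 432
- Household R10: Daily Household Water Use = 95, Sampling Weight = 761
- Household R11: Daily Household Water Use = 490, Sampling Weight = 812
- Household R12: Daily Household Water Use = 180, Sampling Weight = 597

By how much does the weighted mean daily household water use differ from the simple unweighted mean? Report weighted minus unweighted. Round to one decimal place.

-52.9

Unweighted sum = 85 + 620 + 105 + 525 + 500 + 75 + 140 + 580 + 245 + 95 + 490 + 180 = 3640
Unweighted mean = 3640 / 12 = 303.33333
Weighted sum = 85×863 + 620×214 + 105×780 + 525×407 + 500×571 + 75×876 + 140×493 + 580×301 + 245×432 + 95×761 + 490×812 + 180×597
  = 73355 + 132680 + 81900 + 213675 + 285500 + 65700 + 69020 + 174580 + 105840 + 72295 + 397880 + 107460 = 1779885
Sum of weights = 863 + 214 + 780 + 407 + 571 + 876 + 493 + 301 + 432 + 761 + 812 + 597 = 7107
Weighted mean = 1779885 / 7107 = 250.44111
Difference (weighted minus unweighted) = -52.892219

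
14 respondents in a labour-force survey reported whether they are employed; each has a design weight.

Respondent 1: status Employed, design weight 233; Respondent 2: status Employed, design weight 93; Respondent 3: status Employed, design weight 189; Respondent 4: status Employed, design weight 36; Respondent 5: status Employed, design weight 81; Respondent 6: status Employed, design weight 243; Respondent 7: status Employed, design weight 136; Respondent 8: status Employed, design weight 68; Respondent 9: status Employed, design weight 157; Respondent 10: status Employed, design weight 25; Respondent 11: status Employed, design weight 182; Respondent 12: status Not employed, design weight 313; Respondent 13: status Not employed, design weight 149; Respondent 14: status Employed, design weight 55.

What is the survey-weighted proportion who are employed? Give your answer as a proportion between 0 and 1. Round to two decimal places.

0.76

Sum of weights for 'Employed' = 233 + 93 + 189 + 36 + 81 + 243 + 136 + 68 + 157 + 25 + 182 + 55 = 1498
Total weight = 1960
Weighted proportion = 1498 / 1960 = 0.76428571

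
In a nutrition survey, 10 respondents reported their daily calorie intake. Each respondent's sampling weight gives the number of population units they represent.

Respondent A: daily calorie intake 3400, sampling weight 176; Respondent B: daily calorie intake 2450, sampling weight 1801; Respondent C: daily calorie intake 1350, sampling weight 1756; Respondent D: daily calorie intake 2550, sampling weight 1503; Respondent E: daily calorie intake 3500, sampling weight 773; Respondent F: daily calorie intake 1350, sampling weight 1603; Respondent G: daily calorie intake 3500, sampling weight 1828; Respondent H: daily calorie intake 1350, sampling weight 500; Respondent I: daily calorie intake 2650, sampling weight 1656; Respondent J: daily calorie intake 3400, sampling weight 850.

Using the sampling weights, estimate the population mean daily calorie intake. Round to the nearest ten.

Weighted sum = 3400×176 + 2450×1801 + 1350×1756 + 2550×1503 + 3500×773 + 1350×1603 + 3500×1828 + 1350×500 + 2650×1656 + 3400×850
  = 30435050
Sum of weights = 176 + 1801 + 1756 + 1503 + 773 + 1603 + 1828 + 500 + 1656 + 850 = 12446
Weighted mean = 30435050 / 12446 = 2445.368

2450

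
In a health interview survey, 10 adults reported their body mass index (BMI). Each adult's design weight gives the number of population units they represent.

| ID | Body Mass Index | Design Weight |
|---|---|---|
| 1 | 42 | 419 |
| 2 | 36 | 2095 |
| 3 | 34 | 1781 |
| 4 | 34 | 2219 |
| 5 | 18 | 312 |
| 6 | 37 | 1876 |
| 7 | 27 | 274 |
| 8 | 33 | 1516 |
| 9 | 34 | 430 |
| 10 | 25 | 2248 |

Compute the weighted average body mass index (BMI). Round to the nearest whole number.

33

Weighted sum = 42×419 + 36×2095 + 34×1781 + 34×2219 + 18×312 + 37×1876 + 27×274 + 33×1516 + 34×430 + 25×2248
  = 432292
Sum of weights = 419 + 2095 + 1781 + 2219 + 312 + 1876 + 274 + 1516 + 430 + 2248 = 13170
Weighted mean = 432292 / 13170 = 32.823994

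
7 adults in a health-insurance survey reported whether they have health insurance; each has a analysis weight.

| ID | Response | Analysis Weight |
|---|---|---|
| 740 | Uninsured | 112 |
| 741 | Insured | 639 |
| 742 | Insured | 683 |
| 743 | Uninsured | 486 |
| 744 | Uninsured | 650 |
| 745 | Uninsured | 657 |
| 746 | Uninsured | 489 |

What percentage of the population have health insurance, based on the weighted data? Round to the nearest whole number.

Sum of weights for 'Insured' = 639 + 683 = 1322
Total weight = 3716
Weighted proportion = 1322 / 3716 = 0.35575888 → 35.575888%

36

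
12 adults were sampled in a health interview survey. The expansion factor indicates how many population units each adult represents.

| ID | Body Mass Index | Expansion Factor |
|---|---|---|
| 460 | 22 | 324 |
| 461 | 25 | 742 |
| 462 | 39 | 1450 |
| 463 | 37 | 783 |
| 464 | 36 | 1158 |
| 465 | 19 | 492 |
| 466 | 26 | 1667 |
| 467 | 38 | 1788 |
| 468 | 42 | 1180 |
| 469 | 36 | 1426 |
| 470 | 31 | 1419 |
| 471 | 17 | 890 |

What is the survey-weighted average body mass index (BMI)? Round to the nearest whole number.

33

Weighted sum = 22×324 + 25×742 + 39×1450 + 37×783 + 36×1158 + 19×492 + 26×1667 + 38×1788 + 42×1180 + 36×1426 + 31×1419 + 17×890
  = 7128 + 18550 + 56550 + 28971 + 41688 + 9348 + 43342 + 67944 + 49560 + 51336 + 43989 + 15130 = 433536
Sum of weights = 324 + 742 + 1450 + 783 + 1158 + 492 + 1667 + 1788 + 1180 + 1426 + 1419 + 890 = 13319
Weighted mean = 433536 / 13319 = 32.550191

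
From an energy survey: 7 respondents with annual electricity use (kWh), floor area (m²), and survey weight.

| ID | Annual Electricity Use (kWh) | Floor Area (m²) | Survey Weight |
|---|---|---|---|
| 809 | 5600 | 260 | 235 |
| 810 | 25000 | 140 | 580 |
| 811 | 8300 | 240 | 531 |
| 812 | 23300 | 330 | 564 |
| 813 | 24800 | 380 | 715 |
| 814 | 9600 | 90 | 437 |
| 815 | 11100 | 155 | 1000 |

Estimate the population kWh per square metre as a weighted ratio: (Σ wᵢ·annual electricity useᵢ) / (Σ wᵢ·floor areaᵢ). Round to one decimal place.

Σ wᵢ·y = 66391700
Σ wᵢ·x = 260×235 + 140×580 + 240×531 + 330×564 + 380×715 + 90×437 + 155×1000
  = 61100 + 81200 + 127440 + 186120 + 271700 + 39330 + 155000 = 921890
Ratio = 66391700 / 921890 = 72.016943

72.0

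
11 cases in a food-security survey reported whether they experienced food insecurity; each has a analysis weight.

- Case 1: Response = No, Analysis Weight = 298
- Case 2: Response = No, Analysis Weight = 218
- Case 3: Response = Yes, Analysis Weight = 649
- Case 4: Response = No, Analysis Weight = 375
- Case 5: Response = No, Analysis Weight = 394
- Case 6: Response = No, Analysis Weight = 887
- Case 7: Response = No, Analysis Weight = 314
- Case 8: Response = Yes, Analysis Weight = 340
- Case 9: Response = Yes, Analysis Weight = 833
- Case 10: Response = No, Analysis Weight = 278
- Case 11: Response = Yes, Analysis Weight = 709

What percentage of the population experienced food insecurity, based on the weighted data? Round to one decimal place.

Sum of weights for 'Yes' = 649 + 340 + 833 + 709 = 2531
Total weight = 298 + 218 + 649 + 375 + 394 + 887 + 314 + 340 + 833 + 278 + 709 = 5295
Weighted proportion = 2531 / 5295 = 0.47799811 → 47.799811%

47.8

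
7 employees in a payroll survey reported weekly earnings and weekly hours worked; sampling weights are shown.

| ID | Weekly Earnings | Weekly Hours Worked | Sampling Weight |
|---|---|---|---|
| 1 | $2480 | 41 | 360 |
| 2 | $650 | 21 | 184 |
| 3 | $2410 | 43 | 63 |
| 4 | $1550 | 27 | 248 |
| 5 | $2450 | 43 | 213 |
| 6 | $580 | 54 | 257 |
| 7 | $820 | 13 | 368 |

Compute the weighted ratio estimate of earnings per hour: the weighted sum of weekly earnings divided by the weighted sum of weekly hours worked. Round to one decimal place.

Σ wᵢ·y = 2480×360 + 650×184 + 2410×63 + 1550×248 + 2450×213 + 580×257 + 820×368
  = 892800 + 119600 + 151830 + 384400 + 521850 + 149060 + 301760 = 2521300
Σ wᵢ·x = 41×360 + 21×184 + 43×63 + 27×248 + 43×213 + 54×257 + 13×368
  = 55850
Ratio = 2521300 / 55850 = 45.144136

45.1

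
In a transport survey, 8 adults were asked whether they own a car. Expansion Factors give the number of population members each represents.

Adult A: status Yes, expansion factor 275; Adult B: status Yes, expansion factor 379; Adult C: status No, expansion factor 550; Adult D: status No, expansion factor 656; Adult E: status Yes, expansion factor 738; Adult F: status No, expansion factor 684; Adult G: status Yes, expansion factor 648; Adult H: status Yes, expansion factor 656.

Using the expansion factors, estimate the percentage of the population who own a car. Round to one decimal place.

Sum of weights for 'Yes' = 275 + 379 + 738 + 648 + 656 = 2696
Total weight = 275 + 379 + 550 + 656 + 738 + 684 + 648 + 656 = 4586
Weighted proportion = 2696 / 4586 = 0.58787614 → 58.787614%

58.8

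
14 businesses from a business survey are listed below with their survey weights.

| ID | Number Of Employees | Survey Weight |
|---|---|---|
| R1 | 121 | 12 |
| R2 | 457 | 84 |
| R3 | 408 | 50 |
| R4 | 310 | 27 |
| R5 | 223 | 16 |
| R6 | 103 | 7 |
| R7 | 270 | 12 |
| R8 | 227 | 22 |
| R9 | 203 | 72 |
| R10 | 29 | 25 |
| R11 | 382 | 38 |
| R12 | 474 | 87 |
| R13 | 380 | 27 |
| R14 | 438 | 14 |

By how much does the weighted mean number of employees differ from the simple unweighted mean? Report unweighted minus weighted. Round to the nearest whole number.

Unweighted sum = 4025
Unweighted mean = 4025 / 14 = 287.5
Weighted sum = 168620
Sum of weights = 493
Weighted mean = 168620 / 493 = 342.0284
Difference (unweighted minus weighted) = -54.528398

-55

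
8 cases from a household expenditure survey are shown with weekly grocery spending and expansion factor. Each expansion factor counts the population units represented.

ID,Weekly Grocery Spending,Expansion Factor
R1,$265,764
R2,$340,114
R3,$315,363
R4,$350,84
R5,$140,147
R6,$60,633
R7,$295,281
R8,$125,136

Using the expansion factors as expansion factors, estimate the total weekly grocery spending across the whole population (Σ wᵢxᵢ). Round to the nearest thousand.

543000

Weighted total = 265×764 + 340×114 + 315×363 + 350×84 + 140×147 + 60×633 + 295×281 + 125×136
  = 202460 + 38760 + 114345 + 29400 + 20580 + 37980 + 82895 + 17000 = 543420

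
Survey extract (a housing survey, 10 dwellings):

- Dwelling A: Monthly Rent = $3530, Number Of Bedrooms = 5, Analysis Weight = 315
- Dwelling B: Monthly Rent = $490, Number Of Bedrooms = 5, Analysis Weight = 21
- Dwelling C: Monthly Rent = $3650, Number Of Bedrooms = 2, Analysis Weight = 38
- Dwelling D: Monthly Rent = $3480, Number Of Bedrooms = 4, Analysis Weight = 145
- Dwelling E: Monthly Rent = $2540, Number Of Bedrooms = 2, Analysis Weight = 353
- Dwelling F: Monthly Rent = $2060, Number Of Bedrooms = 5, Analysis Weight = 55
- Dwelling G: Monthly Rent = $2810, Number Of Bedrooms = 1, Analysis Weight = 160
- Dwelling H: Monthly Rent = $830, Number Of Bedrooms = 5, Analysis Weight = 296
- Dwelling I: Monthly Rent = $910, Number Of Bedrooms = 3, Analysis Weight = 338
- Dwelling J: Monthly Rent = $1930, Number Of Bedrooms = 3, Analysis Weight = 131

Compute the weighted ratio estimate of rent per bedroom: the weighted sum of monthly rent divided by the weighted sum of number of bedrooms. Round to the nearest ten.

630

Σ wᵢ·y = 4031150
Σ wᵢ·x = 6364
Ratio = 4031150 / 6364 = 633.43023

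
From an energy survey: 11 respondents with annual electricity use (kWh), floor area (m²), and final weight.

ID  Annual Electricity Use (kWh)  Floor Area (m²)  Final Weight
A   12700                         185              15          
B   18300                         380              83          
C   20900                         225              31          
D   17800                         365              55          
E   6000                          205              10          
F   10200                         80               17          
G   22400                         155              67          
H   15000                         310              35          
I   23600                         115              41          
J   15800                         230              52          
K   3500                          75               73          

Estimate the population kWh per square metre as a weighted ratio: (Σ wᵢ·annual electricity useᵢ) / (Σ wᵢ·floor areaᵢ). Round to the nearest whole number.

71

Σ wᵢ·y = 12700×15 + 18300×83 + 20900×31 + 17800×55 + 6000×10 + 10200×17 + 22400×67 + 15000×35 + 23600×41 + 15800×52 + 3500×73
  = 190500 + 1518900 + 647900 + 979000 + 60000 + 173400 + 1500800 + 525000 + 967600 + 821600 + 255500 = 7640200
Σ wᵢ·x = 185×15 + 380×83 + 225×31 + 365×55 + 205×10 + 80×17 + 155×67 + 310×35 + 115×41 + 230×52 + 75×73
  = 2775 + 31540 + 6975 + 20075 + 2050 + 1360 + 10385 + 10850 + 4715 + 11960 + 5475 = 108160
Ratio = 7640200 / 108160 = 70.637944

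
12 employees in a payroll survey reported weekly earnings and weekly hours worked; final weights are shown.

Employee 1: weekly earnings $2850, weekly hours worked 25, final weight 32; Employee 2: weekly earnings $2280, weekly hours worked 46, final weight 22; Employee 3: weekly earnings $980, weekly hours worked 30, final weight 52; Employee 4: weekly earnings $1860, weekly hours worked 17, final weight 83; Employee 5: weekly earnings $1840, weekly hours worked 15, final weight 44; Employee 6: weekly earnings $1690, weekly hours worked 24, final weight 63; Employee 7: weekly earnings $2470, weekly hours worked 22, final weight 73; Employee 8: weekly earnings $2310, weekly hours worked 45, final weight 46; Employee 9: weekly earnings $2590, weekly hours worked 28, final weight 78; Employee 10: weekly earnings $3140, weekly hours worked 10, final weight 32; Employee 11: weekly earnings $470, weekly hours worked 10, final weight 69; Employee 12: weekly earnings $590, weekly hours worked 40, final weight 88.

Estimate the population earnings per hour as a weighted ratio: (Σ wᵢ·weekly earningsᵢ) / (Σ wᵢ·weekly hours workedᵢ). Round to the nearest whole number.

Σ wᵢ·y = 2850×32 + 2280×22 + 980×52 + 1860×83 + 1840×44 + 1690×63 + 2470×73 + 2310×46 + 2590×78 + 3140×32 + 470×69 + 590×88
  = 91200 + 50160 + 50960 + 154380 + 80960 + 106470 + 180310 + 106260 + 202020 + 100480 + 32430 + 51920 = 1207550
Σ wᵢ·x = 25×32 + 46×22 + 30×52 + 17×83 + 15×44 + 24×63 + 22×73 + 45×46 + 28×78 + 10×32 + 10×69 + 40×88
  = 17345
Ratio = 1207550 / 17345 = 69.619487

70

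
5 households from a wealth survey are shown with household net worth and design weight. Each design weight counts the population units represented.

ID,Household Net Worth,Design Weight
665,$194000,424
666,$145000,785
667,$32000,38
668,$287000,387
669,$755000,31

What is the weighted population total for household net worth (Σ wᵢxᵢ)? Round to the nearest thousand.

Weighted total = 194000×424 + 145000×785 + 32000×38 + 287000×387 + 755000×31
  = 82256000 + 113825000 + 1216000 + 111069000 + 23405000 = 331771000

331771000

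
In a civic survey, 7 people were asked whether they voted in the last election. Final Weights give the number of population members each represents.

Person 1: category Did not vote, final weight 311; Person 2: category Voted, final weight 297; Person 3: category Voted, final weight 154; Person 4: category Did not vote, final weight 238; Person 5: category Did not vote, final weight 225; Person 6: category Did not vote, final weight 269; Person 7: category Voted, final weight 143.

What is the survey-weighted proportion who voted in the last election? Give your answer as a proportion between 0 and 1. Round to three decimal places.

0.363

Sum of weights for 'Voted' = 297 + 154 + 143 = 594
Total weight = 311 + 297 + 154 + 238 + 225 + 269 + 143 = 1637
Weighted proportion = 594 / 1637 = 0.36285889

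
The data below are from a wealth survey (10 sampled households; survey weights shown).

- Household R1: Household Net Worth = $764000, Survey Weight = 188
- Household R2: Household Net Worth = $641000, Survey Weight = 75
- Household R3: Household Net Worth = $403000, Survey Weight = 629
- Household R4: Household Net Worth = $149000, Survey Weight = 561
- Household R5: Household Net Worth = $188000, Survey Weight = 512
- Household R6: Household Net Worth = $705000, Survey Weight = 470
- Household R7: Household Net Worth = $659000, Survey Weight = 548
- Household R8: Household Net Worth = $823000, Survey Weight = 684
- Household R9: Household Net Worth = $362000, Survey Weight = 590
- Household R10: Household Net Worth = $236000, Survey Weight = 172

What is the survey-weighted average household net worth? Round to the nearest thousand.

Weighted sum = 764000×188 + 641000×75 + 403000×629 + 149000×561 + 188000×512 + 705000×470 + 659000×548 + 823000×684 + 362000×590 + 236000×172
  = 2134625000
Sum of weights = 188 + 75 + 629 + 561 + 512 + 470 + 548 + 684 + 590 + 172 = 4429
Weighted mean = 2134625000 / 4429 = 481965.45

482000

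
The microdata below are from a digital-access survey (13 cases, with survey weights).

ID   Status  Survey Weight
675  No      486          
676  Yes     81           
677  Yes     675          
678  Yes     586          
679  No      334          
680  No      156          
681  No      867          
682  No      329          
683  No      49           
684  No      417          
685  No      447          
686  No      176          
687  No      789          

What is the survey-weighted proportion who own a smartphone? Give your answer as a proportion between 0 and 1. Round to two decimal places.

Sum of weights for 'Yes' = 81 + 675 + 586 = 1342
Total weight = 5392
Weighted proportion = 1342 / 5392 = 0.24888724

0.25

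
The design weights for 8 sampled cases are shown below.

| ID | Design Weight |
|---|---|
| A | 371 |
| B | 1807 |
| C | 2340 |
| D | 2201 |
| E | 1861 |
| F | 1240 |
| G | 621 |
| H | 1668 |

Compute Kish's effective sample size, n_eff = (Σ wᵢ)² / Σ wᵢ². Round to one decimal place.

6.7

Σ wᵢ = 371 + 1807 + 2340 + 2201 + 1861 + 1240 + 621 + 1668 = 12109
Σ wᵢ² = 137641 + 3265249 + 5475600 + 4844401 + 3463321 + 1537600 + 385641 + 2782224 = 21891677
n_eff = 12109² / 21891677 = 146627881 / 21891677 = 6.6978825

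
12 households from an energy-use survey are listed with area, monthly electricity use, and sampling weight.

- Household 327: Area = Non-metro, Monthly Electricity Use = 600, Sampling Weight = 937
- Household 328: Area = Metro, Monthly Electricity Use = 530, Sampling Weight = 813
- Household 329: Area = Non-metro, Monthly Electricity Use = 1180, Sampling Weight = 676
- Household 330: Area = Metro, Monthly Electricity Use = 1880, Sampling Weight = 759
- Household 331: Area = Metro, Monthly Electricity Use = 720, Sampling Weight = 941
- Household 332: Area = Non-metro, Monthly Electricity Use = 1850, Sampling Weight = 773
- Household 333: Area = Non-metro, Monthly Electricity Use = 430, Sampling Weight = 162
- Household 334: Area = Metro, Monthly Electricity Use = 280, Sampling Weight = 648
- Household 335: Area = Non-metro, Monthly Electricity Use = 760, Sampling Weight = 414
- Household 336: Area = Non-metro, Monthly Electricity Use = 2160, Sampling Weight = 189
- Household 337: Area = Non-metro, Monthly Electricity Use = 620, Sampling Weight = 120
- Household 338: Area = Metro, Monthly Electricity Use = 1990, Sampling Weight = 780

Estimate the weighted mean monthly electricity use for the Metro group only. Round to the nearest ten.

Metro rows: 328, 330, 331, 334, 338
Weighted sum = 530×813 + 1880×759 + 720×941 + 280×648 + 1990×780
  = 430890 + 1426920 + 677520 + 181440 + 1552200 = 4268970
Sum of weights = 813 + 759 + 941 + 648 + 780 = 3941
Weighted mean = 4268970 / 3941 = 1083.22

1080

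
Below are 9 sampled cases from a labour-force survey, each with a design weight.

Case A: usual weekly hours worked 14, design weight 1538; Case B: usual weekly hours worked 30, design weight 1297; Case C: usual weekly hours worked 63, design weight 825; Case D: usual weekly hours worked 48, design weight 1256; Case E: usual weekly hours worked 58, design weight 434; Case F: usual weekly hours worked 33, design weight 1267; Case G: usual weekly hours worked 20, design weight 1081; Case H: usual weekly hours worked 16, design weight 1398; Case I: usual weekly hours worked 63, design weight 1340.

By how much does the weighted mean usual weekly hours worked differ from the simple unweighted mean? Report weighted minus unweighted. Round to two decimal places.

Unweighted sum = 14 + 30 + 63 + 48 + 58 + 33 + 20 + 16 + 63 = 345
Unweighted mean = 345 / 9 = 38.333333
Weighted sum = 14×1538 + 30×1297 + 63×825 + 48×1256 + 58×434 + 33×1267 + 20×1081 + 16×1398 + 63×1340
  = 21532 + 38910 + 51975 + 60288 + 25172 + 41811 + 21620 + 22368 + 84420 = 368096
Sum of weights = 1538 + 1297 + 825 + 1256 + 434 + 1267 + 1081 + 1398 + 1340 = 10436
Weighted mean = 368096 / 10436 = 35.271752
Difference (weighted minus unweighted) = -3.0615817

-3.06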